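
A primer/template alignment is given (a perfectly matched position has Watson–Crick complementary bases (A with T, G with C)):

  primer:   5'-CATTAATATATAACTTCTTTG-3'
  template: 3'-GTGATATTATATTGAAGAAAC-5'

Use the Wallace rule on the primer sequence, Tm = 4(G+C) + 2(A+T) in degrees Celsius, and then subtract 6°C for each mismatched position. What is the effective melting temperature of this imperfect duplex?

32°C

Primer base counts: A=7, T=10, G=1, C=3 → A+T=17, G+C=4
Perfect-match Tm = 2(17) + 4(4) = 34 + 16 = 50°C
Mismatches (positions where the bases are not complementary): 3 (at positions 3, 6, 7)
Effective Tm = 50 − 3×6 = 50 − 18 = 32°C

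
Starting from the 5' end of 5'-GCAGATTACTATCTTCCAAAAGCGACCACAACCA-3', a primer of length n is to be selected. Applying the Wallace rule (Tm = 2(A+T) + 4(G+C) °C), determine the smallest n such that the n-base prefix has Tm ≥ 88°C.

n = 31

First 30 bases: GCAGATTACTATCTTCCAAAAGCGACCACA → Tm = 86°C (< 88°C)
First 31 bases: GCAGATTACTATCTTCCAAAAGCGACCACAA → Tm = 88°C (≥ 88°C)
Each additional base adds 2°C (A/T) or 4°C (G/C), so Tm is non-decreasing in n; n = 31 is the first length to reach 88°C.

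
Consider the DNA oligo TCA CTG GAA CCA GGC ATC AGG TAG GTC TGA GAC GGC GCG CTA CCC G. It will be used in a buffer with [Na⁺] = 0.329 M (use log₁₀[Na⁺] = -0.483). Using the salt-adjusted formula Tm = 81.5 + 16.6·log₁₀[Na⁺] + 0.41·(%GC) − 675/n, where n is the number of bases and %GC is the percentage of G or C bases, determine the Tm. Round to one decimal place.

Length n = 46. Base counts: G=15, T=7, C=14, A=10
G+C = 29, so %GC = 29/46 × 100 = 63.043%
Salt term: 16.6 × (-0.483) = -8.018
GC term: 0.41 × 63.043 = 25.848; length term: −675/46 = −14.674
Tm = 81.5 + (-8.018) + 25.848 − 14.674 = 84.656 → 84.7°C

84.7°C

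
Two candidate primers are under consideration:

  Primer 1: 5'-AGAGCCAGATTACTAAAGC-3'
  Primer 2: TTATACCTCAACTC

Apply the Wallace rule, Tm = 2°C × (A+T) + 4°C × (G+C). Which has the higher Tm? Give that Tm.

Primer 1: A+T=11, G+C=8 → Tm = 2(11)+4(8) = 54°C
Primer 2: A+T=9, G+C=5 → Tm = 2(9)+4(5) = 38°C
54°C vs 38°C → primer 1 is higher.

Primer 1, 54°C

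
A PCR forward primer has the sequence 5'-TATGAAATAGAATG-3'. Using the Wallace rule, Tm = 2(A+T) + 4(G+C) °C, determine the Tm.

34°C

G=3, A=7, T=4, C=0
So N_AT = 11 and N_GC = 3.
Tm = 4·3 + 2·11 = 12 + 22 = 34°C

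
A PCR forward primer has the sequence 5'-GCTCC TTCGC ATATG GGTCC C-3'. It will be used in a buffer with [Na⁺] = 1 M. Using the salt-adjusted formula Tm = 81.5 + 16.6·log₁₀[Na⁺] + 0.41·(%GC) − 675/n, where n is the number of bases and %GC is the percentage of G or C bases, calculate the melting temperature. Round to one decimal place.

74.7°C

Length n = 21. Counting bases: T=6, C=8, G=5, A=2
G+C = 13, so %GC = 13/21 × 100 = 61.905%
Salt term: 16.6 × (0) = 0
GC term: 0.41 × 61.905 = 25.381; length term: −675/21 = −32.143
Tm = 81.5 + (0) + 25.381 − 32.143 = 74.738 → 74.7°C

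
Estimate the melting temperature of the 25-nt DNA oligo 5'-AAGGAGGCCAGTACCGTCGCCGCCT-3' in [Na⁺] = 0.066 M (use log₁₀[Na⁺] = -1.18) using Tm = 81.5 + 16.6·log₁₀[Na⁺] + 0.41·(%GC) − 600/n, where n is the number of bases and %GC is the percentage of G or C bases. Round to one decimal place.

Length n = 25. Scanning the sequence gives T=3, A=5, C=9, G=8.
G+C = 17, so %GC = 17/25 × 100 = 68%
Salt term: 16.6 × (-1.18) = -19.588
GC term: 0.41 × 68 = 27.88; length term: −600/25 = −24
Tm = 81.5 + (-19.588) + 27.88 − 24 = 65.792 → 65.8°C

65.8°C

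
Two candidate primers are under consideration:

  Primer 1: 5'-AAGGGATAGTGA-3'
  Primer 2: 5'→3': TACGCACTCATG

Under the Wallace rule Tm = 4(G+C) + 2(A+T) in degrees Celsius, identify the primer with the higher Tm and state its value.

Primer 1: A+T=7, G+C=5 → Tm = 2(7)+4(5) = 34°C
Primer 2: A+T=6, G+C=6 → Tm = 2(6)+4(6) = 36°C
34°C vs 36°C → primer 2 is higher.

Primer 2, 36°C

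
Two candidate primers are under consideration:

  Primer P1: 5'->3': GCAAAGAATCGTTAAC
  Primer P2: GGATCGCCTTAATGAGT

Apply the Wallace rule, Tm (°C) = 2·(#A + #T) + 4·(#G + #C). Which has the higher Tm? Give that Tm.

Primer P2, 50°C

Primer P1: A+T=10, G+C=6 → Tm = 2(10)+4(6) = 44°C
Primer P2: A+T=9, G+C=8 → Tm = 2(9)+4(8) = 50°C
44°C vs 50°C → primer P2 is higher.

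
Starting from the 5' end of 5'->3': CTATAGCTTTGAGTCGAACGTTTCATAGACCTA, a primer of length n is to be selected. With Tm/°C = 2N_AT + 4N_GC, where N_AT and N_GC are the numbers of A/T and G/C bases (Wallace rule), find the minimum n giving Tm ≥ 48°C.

n = 17

First 16 bases: CTATAGCTTTGAGTCG → Tm = 46°C (< 48°C)
First 17 bases: CTATAGCTTTGAGTCGA → Tm = 48°C (≥ 48°C)
Each additional base adds 2°C (A/T) or 4°C (G/C), so Tm is non-decreasing in n; n = 17 is the first length to reach 48°C.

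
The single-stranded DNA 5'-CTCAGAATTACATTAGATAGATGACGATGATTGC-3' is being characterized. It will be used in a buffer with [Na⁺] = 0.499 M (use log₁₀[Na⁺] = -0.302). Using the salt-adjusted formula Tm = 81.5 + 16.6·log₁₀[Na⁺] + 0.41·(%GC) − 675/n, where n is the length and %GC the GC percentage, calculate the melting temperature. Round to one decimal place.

71.1°C

Length n = 34. Scanning the sequence gives G=7, C=5, A=12, T=10.
G+C = 12, so %GC = 12/34 × 100 = 35.294%
Salt term: 16.6 × (-0.302) = -5.013
GC term: 0.41 × 35.294 = 14.471; length term: −675/34 = −19.853
Tm = 81.5 + (-5.013) + 14.471 − 19.853 = 71.105 → 71.1°C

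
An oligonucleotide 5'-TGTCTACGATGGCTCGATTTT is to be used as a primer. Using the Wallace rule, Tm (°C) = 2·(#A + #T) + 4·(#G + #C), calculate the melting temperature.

60°C

Base counts: G=5, A=3, C=4, T=9
So N_AT = 12 and N_GC = 9.
Tm = 2×12 + 4×9 = 60°C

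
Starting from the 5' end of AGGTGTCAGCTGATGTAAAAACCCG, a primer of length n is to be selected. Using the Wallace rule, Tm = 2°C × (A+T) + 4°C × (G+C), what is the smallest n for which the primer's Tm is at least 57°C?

n = 21

First 20 bases: AGGTGTCAGCTGATGTAAAA → Tm = 56°C (< 57°C)
First 21 bases: AGGTGTCAGCTGATGTAAAAA → Tm = 58°C (≥ 57°C)
Each additional base adds 2°C (A/T) or 4°C (G/C), so Tm is non-decreasing in n; n = 21 is the first length to reach 57°C.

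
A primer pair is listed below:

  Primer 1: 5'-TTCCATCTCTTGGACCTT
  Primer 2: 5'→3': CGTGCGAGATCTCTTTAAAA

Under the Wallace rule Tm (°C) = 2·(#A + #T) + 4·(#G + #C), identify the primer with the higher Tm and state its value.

Primer 2, 56°C

Primer 1: A+T=10, G+C=8 → Tm = 2(10)+4(8) = 52°C
Primer 2: A+T=12, G+C=8 → Tm = 2(12)+4(8) = 56°C
52°C vs 56°C → primer 2 is higher.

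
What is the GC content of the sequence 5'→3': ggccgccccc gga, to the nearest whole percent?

Base counts: A=1, C=7, G=5, T=0
G+C = 5 + 7 = 12 out of 13 bases
%GC = 12/13 × 100 = 92.31% ≈ 92%

92%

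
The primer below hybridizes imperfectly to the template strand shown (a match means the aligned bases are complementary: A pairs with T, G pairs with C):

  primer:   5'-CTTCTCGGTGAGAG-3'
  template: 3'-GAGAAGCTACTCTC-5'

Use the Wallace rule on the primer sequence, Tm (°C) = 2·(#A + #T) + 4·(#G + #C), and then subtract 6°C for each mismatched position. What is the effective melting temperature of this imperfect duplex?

Primer base counts: A=2, T=4, G=5, C=3 → A+T=6, G+C=8
Perfect-match Tm = 2(6) + 4(8) = 12 + 32 = 44°C
Mismatches (positions where the bases are not complementary): 3 (at positions 3, 4, 8)
Effective Tm = 44 − 3×6 = 44 − 18 = 26°C

26°C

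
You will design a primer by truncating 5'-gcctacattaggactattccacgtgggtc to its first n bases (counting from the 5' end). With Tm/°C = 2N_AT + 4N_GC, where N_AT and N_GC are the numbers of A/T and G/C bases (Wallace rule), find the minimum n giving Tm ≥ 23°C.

n = 8

First 7 bases: GCCTACA → Tm = 22°C (< 23°C)
First 8 bases: GCCTACAT → Tm = 24°C (≥ 23°C)
Since every base adds ≥2°C, Tm only increases with n, so the threshold is first crossed at n = 8.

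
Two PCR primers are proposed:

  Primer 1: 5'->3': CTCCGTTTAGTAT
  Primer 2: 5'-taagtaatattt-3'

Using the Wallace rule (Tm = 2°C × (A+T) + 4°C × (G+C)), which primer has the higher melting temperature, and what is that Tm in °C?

Primer 1: A+T=8, G+C=5 → Tm = 2(8)+4(5) = 36°C
Primer 2: A+T=11, G+C=1 → Tm = 2(11)+4(1) = 26°C
36°C vs 26°C → primer 1 is higher.

Primer 1, 36°C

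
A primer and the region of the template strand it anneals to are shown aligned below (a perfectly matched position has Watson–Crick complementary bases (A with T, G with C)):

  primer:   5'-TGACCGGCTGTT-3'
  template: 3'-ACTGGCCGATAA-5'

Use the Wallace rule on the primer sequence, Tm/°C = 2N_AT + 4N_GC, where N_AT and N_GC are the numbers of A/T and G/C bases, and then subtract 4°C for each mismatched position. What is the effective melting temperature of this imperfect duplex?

34°C

Primer base counts: A=1, T=4, G=4, C=3 → A+T=5, G+C=7
Perfect-match Tm = 2(5) + 4(7) = 10 + 28 = 38°C
Mismatches (positions where the bases are not complementary): 1 (at position 10)
Effective Tm = 38 − 1×4 = 38 − 4 = 34°C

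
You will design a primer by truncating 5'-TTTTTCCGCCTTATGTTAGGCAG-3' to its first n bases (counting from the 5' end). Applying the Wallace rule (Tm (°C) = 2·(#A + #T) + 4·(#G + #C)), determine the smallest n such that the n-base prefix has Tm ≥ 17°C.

First 6 bases: TTTTTC → Tm = 14°C (< 17°C)
First 7 bases: TTTTTCC → Tm = 18°C (≥ 17°C)
Each additional base adds 2°C (A/T) or 4°C (G/C), so Tm is non-decreasing in n; n = 7 is the first length to reach 17°C.

n = 7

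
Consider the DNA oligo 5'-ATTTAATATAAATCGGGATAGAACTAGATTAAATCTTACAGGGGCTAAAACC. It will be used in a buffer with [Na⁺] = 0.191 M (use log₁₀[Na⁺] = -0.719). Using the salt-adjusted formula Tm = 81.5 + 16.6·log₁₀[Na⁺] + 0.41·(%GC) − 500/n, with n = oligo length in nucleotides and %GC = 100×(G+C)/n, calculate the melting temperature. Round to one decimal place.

Length n = 52. T=14, A=22, C=7, G=9
G+C = 16, so %GC = 16/52 × 100 = 30.769%
Salt term: 16.6 × (-0.719) = -11.935
GC term: 0.41 × 30.769 = 12.615; length term: −500/52 = −9.615
Tm = 81.5 + (-11.935) + 12.615 − 9.615 = 72.565 → 72.6°C

72.6°C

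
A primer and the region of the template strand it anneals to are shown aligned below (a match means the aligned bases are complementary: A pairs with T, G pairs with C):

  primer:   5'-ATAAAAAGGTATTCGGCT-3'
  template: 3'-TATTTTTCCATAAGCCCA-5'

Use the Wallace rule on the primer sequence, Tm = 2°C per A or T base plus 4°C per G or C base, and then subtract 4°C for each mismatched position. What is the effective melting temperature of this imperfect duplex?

Primer base counts: A=7, T=5, G=4, C=2 → A+T=12, G+C=6
Perfect-match Tm = 2(12) + 4(6) = 24 + 24 = 48°C
Mismatches (positions where the bases are not complementary): 1 (at position 17)
Effective Tm = 48 − 1×4 = 48 − 4 = 44°C

44°C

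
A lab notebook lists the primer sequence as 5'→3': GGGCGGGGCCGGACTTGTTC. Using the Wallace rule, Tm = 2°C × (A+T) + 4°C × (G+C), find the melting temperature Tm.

T=4, A=1, G=10, C=5
So N_AT = 5 and N_GC = 15.
Tm = 4·15 + 2·5 = 60 + 10 = 70°C

70°C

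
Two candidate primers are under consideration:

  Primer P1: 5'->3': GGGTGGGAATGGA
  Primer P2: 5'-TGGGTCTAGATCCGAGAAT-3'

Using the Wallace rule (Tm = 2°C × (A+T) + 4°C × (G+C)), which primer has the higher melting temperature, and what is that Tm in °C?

Primer P2, 56°C

Primer P1: A+T=5, G+C=8 → Tm = 2(5)+4(8) = 42°C
Primer P2: A+T=10, G+C=9 → Tm = 2(10)+4(9) = 56°C
42°C vs 56°C → primer P2 is higher.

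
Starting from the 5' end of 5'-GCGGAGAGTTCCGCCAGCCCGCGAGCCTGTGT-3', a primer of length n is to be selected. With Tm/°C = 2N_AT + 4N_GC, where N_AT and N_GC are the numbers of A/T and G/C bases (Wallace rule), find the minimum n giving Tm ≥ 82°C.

n = 23

First 22 bases: GCGGAGAGTTCCGCCAGCCCGC → Tm = 78°C (< 82°C)
First 23 bases: GCGGAGAGTTCCGCCAGCCCGCG → Tm = 82°C (≥ 82°C)
Each additional base adds 2°C (A/T) or 4°C (G/C), so Tm is non-decreasing in n; n = 23 is the first length to reach 82°C.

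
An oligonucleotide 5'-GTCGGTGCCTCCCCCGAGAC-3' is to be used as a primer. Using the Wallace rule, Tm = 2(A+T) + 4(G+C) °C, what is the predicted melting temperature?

70°C

Base counts: C=9, A=2, G=6, T=3
AT pairs contribute 5, GC pairs contribute 15.
Tm = 4·15 + 2·5 = 60 + 10 = 70°C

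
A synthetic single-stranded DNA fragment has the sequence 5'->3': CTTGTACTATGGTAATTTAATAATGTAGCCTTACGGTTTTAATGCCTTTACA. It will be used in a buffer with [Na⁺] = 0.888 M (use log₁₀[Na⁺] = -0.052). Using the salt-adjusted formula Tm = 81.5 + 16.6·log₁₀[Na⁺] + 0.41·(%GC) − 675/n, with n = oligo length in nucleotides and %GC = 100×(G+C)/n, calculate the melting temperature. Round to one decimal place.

Length n = 52. Scanning the sequence gives A=14, G=8, C=8, T=22.
G+C = 16, so %GC = 16/52 × 100 = 30.769%
Salt term: 16.6 × (-0.052) = -0.863
GC term: 0.41 × 30.769 = 12.615; length term: −675/52 = −12.981
Tm = 81.5 + (-0.863) + 12.615 − 12.981 = 80.271 → 80.3°C

80.3°C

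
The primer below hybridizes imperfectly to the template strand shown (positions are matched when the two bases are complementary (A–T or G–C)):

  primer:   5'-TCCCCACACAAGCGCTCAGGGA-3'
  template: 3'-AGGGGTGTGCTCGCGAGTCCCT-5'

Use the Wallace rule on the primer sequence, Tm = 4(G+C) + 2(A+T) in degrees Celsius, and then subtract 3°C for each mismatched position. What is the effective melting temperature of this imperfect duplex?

Primer base counts: A=6, T=2, G=5, C=9 → A+T=8, G+C=14
Perfect-match Tm = 2(8) + 4(14) = 16 + 56 = 72°C
Mismatches (positions where the bases are not complementary): 1 (at position 10)
Effective Tm = 72 − 1×3 = 72 − 3 = 69°C

69°C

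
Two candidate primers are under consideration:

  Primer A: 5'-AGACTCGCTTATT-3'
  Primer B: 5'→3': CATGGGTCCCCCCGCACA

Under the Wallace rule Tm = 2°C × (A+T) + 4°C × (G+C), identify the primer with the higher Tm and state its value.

Primer A: A+T=8, G+C=5 → Tm = 2(8)+4(5) = 36°C
Primer B: A+T=5, G+C=13 → Tm = 2(5)+4(13) = 62°C
36°C vs 62°C → primer B is higher.

Primer B, 62°C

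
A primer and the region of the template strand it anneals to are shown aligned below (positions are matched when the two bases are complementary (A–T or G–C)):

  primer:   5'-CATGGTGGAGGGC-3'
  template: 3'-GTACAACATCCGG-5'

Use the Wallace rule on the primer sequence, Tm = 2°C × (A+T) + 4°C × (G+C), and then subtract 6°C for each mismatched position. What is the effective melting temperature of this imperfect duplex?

26°C

Primer base counts: A=2, T=2, G=7, C=2 → A+T=4, G+C=9
Perfect-match Tm = 2(4) + 4(9) = 8 + 36 = 44°C
Mismatches (positions where the bases are not complementary): 3 (at positions 5, 8, 12)
Effective Tm = 44 − 3×6 = 44 − 18 = 26°C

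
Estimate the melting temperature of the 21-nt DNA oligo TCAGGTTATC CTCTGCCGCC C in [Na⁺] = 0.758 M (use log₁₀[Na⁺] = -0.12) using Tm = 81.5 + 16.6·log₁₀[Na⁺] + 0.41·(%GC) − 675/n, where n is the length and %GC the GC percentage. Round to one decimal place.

Length n = 21. Counting bases: A=2, G=4, C=9, T=6
G+C = 13, so %GC = 13/21 × 100 = 61.905%
Salt term: 16.6 × (-0.12) = -1.992
GC term: 0.41 × 61.905 = 25.381; length term: −675/21 = −32.143
Tm = 81.5 + (-1.992) + 25.381 − 32.143 = 72.746 → 72.7°C

72.7°C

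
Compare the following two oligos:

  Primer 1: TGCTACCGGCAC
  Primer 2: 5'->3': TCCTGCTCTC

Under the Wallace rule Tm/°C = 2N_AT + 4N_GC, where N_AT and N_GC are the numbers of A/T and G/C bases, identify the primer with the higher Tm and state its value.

Primer 1: A+T=4, G+C=8 → Tm = 2(4)+4(8) = 40°C
Primer 2: A+T=4, G+C=6 → Tm = 2(4)+4(6) = 32°C
40°C vs 32°C → primer 1 is higher.

Primer 1, 40°C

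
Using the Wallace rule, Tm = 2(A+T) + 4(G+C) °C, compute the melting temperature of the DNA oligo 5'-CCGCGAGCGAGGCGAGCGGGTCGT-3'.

86°C

Scanning the sequence gives T=2, A=3, G=12, C=7.
AT pairs contribute 5, GC pairs contribute 19.
Tm = 2(5) + 4(19) = 10 + 76 = 86°C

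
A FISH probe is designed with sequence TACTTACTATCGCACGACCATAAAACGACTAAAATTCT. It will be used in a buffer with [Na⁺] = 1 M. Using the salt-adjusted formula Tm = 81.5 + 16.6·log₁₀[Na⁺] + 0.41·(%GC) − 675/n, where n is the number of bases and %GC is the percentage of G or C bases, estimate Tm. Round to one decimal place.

77.8°C

Length n = 38. Base counts: C=10, A=15, T=10, G=3
G+C = 13, so %GC = 13/38 × 100 = 34.211%
Salt term: 16.6 × (0) = 0
GC term: 0.41 × 34.211 = 14.027; length term: −675/38 = −17.763
Tm = 81.5 + (0) + 14.027 − 17.763 = 77.764 → 77.8°C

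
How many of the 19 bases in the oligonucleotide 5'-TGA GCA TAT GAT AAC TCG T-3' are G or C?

Base counts: G=4, T=6, A=6, C=3
G+C = 4 + 3 = 7

7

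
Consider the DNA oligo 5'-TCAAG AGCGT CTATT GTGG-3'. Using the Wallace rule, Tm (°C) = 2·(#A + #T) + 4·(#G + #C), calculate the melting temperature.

56°C

A=4, G=6, T=6, C=3
A+T = 10, G+C = 9
Tm = 4·9 + 2·10 = 36 + 20 = 56°C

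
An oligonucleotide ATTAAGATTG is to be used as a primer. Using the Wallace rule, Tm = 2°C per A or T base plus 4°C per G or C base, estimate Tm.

Base counts: C=0, G=2, T=4, A=4
AT pairs contribute 8, GC pairs contribute 2.
Tm = 2(8) + 4(2) = 16 + 8 = 24°C

24°C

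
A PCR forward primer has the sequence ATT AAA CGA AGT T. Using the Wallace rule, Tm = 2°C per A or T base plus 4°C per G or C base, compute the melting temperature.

G=2, C=1, A=6, T=4
So N_AT = 10 and N_GC = 3.
Tm = 2(10) + 4(3) = 20 + 12 = 32°C

32°C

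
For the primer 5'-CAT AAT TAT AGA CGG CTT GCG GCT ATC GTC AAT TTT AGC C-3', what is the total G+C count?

Scanning the sequence gives A=10, G=8, T=13, C=9.
Total G or C: 8 + 9 = 17

17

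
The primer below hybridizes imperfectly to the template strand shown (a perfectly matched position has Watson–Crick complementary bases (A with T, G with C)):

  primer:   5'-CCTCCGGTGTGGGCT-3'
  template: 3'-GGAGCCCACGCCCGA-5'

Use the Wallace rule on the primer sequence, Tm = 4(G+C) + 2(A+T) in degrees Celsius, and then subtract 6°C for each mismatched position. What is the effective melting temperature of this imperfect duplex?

40°C

Primer base counts: A=0, T=4, G=6, C=5 → A+T=4, G+C=11
Perfect-match Tm = 2(4) + 4(11) = 8 + 44 = 52°C
Mismatches (positions where the bases are not complementary): 2 (at positions 5, 10)
Effective Tm = 52 − 2×6 = 52 − 12 = 40°C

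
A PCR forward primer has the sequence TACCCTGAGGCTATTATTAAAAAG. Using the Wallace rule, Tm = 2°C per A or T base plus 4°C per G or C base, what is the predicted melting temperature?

64°C

Counting bases: A=9, T=7, C=4, G=4
So N_AT = 16 and N_GC = 8.
Tm = 4·8 + 2·16 = 32 + 32 = 64°C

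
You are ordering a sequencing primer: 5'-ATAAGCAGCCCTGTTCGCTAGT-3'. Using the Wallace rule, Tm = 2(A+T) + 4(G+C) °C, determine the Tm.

T=6, G=5, C=6, A=5
A+T = 11, G+C = 11
Tm = 4·11 + 2·11 = 44 + 22 = 66°C

66°C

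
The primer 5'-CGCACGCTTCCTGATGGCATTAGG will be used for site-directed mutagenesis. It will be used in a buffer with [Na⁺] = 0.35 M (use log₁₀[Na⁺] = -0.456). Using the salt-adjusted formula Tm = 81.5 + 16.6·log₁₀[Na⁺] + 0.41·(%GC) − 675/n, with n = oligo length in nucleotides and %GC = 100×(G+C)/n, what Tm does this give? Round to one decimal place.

Length n = 24. Scanning the sequence gives A=4, C=7, G=7, T=6.
G+C = 14, so %GC = 14/24 × 100 = 58.333%
Salt term: 16.6 × (-0.456) = -7.57
GC term: 0.41 × 58.333 = 23.917; length term: −675/24 = −28.125
Tm = 81.5 + (-7.57) + 23.917 − 28.125 = 69.722 → 69.7°C

69.7°C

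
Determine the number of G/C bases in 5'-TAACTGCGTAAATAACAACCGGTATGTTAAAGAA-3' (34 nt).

11

Counting bases: G=6, C=5, T=8, A=15
Total G or C: 6 + 5 = 11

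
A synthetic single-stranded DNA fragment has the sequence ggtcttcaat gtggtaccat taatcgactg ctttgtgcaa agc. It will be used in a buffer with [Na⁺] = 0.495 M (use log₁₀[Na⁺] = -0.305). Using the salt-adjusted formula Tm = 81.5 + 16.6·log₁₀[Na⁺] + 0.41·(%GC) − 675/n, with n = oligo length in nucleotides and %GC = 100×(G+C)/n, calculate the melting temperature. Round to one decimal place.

Length n = 43. Base counts: A=10, T=14, C=9, G=10
G+C = 19, so %GC = 19/43 × 100 = 44.186%
Salt term: 16.6 × (-0.305) = -5.063
GC term: 0.41 × 44.186 = 18.116; length term: −675/43 = −15.698
Tm = 81.5 + (-5.063) + 18.116 − 15.698 = 78.855 → 78.9°C

78.9°C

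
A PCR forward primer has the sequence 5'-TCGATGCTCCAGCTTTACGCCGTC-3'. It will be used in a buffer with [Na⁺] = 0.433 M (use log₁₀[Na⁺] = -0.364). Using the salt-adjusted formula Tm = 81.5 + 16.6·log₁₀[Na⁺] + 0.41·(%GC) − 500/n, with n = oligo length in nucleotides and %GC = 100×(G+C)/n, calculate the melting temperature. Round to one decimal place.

78.5°C

Length n = 24. Scanning the sequence gives T=7, A=3, C=9, G=5.
G+C = 14, so %GC = 14/24 × 100 = 58.333%
Salt term: 16.6 × (-0.364) = -6.042
GC term: 0.41 × 58.333 = 23.917; length term: −500/24 = −20.833
Tm = 81.5 + (-6.042) + 23.917 − 20.833 = 78.542 → 78.5°C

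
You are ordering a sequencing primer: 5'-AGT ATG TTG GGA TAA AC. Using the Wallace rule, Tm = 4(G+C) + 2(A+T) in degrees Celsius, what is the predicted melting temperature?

G=5, A=6, T=5, C=1
So N_AT = 11 and N_GC = 6.
Tm = 2(11) + 4(6) = 22 + 24 = 46°C

46°C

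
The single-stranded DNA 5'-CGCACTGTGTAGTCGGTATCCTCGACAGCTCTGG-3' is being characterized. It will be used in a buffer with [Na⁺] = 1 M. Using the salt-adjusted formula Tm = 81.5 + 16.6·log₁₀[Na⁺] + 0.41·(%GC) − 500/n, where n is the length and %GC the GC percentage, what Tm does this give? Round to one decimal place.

90.9°C

Length n = 34. Counting bases: A=5, G=10, T=9, C=10
G+C = 20, so %GC = 20/34 × 100 = 58.824%
Salt term: 16.6 × (0) = 0
GC term: 0.41 × 58.824 = 24.118; length term: −500/34 = −14.706
Tm = 81.5 + (0) + 24.118 − 14.706 = 90.912 → 90.9°C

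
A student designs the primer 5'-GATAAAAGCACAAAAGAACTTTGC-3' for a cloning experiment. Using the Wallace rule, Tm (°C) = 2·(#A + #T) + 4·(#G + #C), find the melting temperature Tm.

64°C

Scanning the sequence gives G=4, C=4, T=4, A=12.
A+T = 16, G+C = 8
Tm = 2(16) + 4(8) = 32 + 32 = 64°C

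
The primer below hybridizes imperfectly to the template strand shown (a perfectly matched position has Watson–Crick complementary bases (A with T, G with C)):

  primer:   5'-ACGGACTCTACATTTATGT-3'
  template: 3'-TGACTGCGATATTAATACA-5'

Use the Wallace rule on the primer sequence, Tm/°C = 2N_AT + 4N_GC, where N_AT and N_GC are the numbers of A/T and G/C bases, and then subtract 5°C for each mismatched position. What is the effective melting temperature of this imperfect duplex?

32°C

Primer base counts: A=5, T=7, G=3, C=4 → A+T=12, G+C=7
Perfect-match Tm = 2(12) + 4(7) = 24 + 28 = 52°C
Mismatches (positions where the bases are not complementary): 4 (at positions 3, 7, 11, 13)
Effective Tm = 52 − 4×5 = 52 − 20 = 32°C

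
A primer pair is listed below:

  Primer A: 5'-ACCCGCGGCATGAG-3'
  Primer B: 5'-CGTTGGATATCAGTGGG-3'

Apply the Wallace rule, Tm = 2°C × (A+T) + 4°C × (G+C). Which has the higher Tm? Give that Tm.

Primer A: A+T=4, G+C=10 → Tm = 2(4)+4(10) = 48°C
Primer B: A+T=8, G+C=9 → Tm = 2(8)+4(9) = 52°C
48°C vs 52°C → primer B is higher.

Primer B, 52°C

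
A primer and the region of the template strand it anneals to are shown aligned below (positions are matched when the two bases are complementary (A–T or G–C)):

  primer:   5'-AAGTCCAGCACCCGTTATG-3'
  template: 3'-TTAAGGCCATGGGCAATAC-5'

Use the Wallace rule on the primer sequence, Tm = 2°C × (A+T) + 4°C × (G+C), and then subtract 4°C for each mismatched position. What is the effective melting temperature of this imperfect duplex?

Primer base counts: A=5, T=4, G=4, C=6 → A+T=9, G+C=10
Perfect-match Tm = 2(9) + 4(10) = 18 + 40 = 58°C
Mismatches (positions where the bases are not complementary): 3 (at positions 3, 7, 9)
Effective Tm = 58 − 3×4 = 58 − 12 = 46°C

46°C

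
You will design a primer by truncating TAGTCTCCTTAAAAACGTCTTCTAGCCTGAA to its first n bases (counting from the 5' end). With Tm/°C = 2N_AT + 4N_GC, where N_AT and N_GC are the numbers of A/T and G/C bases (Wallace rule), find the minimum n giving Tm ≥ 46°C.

n = 17

First 16 bases: TAGTCTCCTTAAAAAC → Tm = 42°C (< 46°C)
First 17 bases: TAGTCTCCTTAAAAACG → Tm = 46°C (≥ 46°C)
Each additional base adds 2°C (A/T) or 4°C (G/C), so Tm is non-decreasing in n; n = 17 is the first length to reach 46°C.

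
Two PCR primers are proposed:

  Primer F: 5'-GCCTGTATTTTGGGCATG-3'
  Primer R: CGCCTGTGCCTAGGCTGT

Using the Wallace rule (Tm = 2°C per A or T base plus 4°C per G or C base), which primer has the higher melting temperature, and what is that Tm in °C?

Primer F: A+T=9, G+C=9 → Tm = 2(9)+4(9) = 54°C
Primer R: A+T=6, G+C=12 → Tm = 2(6)+4(12) = 60°C
54°C vs 60°C → primer R is higher.

Primer R, 60°C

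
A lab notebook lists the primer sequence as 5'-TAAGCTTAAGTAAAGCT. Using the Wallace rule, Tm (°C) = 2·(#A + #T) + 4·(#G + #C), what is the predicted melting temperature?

44°C

Scanning the sequence gives A=7, G=3, T=5, C=2.
A+T = 12, G+C = 5
Tm = 4·5 + 2·12 = 20 + 24 = 44°C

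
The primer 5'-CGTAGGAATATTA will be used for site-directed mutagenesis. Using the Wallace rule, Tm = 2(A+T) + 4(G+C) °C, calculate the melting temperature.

34°C

Base counts: A=5, G=3, C=1, T=4
AT pairs contribute 9, GC pairs contribute 4.
Tm = 4·4 + 2·9 = 16 + 18 = 34°C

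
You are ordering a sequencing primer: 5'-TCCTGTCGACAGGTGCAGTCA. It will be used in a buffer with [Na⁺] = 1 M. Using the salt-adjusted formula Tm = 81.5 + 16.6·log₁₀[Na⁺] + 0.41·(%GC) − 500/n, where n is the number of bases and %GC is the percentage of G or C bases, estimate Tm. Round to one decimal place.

Length n = 21. Scanning the sequence gives T=5, C=6, A=4, G=6.
G+C = 12, so %GC = 12/21 × 100 = 57.143%
Salt term: 16.6 × (0) = 0
GC term: 0.41 × 57.143 = 23.429; length term: −500/21 = −23.81
Tm = 81.5 + (0) + 23.429 − 23.81 = 81.119 → 81.1°C

81.1°C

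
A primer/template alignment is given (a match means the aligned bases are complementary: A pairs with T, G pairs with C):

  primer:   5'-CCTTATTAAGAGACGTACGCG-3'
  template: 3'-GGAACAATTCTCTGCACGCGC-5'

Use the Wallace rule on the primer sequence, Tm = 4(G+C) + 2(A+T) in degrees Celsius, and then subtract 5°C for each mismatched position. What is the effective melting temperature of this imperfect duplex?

52°C

Primer base counts: A=6, T=5, G=5, C=5 → A+T=11, G+C=10
Perfect-match Tm = 2(11) + 4(10) = 22 + 40 = 62°C
Mismatches (positions where the bases are not complementary): 2 (at positions 5, 17)
Effective Tm = 62 − 2×5 = 62 − 10 = 52°C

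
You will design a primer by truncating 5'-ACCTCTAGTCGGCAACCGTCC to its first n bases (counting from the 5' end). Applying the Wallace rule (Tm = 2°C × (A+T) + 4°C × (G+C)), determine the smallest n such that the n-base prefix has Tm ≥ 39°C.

n = 13

First 12 bases: ACCTCTAGTCGG → Tm = 38°C (< 39°C)
First 13 bases: ACCTCTAGTCGGC → Tm = 42°C (≥ 39°C)
Each additional base adds 2°C (A/T) or 4°C (G/C), so Tm is non-decreasing in n; n = 13 is the first length to reach 39°C.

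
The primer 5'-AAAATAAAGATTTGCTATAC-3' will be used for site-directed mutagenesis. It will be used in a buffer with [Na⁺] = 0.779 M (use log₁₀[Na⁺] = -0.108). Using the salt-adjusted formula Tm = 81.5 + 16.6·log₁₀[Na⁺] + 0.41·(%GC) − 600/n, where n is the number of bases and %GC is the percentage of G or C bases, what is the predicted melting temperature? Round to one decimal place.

Length n = 20. Base counts: T=6, C=2, A=10, G=2
G+C = 4, so %GC = 4/20 × 100 = 20%
Salt term: 16.6 × (-0.108) = -1.793
GC term: 0.41 × 20 = 8.2; length term: −600/20 = −30
Tm = 81.5 + (-1.793) + 8.2 − 30 = 57.907 → 57.9°C

57.9°C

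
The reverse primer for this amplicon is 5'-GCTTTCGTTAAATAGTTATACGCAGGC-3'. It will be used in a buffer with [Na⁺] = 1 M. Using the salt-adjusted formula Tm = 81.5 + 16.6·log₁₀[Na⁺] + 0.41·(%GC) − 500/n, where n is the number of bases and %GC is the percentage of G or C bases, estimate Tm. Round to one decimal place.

79.7°C

Length n = 27. G=6, T=9, C=5, A=7
G+C = 11, so %GC = 11/27 × 100 = 40.741%
Salt term: 16.6 × (0) = 0
GC term: 0.41 × 40.741 = 16.704; length term: −500/27 = −18.519
Tm = 81.5 + (0) + 16.704 − 18.519 = 79.685 → 79.7°C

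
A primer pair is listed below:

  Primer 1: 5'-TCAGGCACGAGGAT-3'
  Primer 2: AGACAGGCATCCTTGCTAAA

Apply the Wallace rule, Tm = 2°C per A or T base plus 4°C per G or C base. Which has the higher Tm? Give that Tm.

Primer 1: A+T=6, G+C=8 → Tm = 2(6)+4(8) = 44°C
Primer 2: A+T=11, G+C=9 → Tm = 2(11)+4(9) = 58°C
44°C vs 58°C → primer 2 is higher.

Primer 2, 58°C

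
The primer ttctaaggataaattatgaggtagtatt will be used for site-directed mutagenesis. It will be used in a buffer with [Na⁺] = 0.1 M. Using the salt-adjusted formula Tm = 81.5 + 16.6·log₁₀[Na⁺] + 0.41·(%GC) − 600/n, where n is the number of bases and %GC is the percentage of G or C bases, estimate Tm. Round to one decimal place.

Length n = 28. G=6, A=10, T=11, C=1
G+C = 7, so %GC = 7/28 × 100 = 25%
Salt term: 16.6 × (-1) = -16.6
GC term: 0.41 × 25 = 10.25; length term: −600/28 = −21.429
Tm = 81.5 + (-16.6) + 10.25 − 21.429 = 53.721 → 53.7°C

53.7°C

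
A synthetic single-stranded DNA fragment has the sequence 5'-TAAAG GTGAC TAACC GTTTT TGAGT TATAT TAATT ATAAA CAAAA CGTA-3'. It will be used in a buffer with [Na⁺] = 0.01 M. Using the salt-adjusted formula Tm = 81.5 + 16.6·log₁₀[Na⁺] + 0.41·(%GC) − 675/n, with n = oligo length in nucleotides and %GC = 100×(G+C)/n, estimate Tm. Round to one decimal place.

Length n = 49. Counting bases: G=7, A=20, C=5, T=17
G+C = 12, so %GC = 12/49 × 100 = 24.49%
Salt term: 16.6 × (-2) = -33.2
GC term: 0.41 × 24.49 = 10.041; length term: −675/49 = −13.776
Tm = 81.5 + (-33.2) + 10.041 − 13.776 = 44.565 → 44.6°C

44.6°C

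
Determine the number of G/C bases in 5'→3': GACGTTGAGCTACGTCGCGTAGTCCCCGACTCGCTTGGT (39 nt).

Base counts: A=5, T=10, C=12, G=12
Total G or C: 12 + 12 = 24

24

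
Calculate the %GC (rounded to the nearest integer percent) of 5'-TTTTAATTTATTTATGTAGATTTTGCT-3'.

15%

Counting bases: T=17, C=1, A=6, G=3
G+C = 3 + 1 = 4 out of 27 bases
%GC = 4/27 × 100 = 14.81% ≈ 15%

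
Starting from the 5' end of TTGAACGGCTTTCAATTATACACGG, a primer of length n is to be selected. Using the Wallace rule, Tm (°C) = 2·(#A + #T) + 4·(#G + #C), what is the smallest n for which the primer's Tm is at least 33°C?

n = 12

First 11 bases: TTGAACGGCTT → Tm = 32°C (< 33°C)
First 12 bases: TTGAACGGCTTT → Tm = 34°C (≥ 33°C)
Since every base adds ≥2°C, Tm only increases with n, so the threshold is first crossed at n = 12.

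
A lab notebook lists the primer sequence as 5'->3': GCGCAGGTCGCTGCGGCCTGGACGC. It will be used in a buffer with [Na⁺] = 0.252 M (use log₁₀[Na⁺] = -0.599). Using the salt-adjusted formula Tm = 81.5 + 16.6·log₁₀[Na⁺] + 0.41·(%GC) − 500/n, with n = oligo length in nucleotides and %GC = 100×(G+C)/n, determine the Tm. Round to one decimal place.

Length n = 25. Scanning the sequence gives C=9, T=3, A=2, G=11.
G+C = 20, so %GC = 20/25 × 100 = 80%
Salt term: 16.6 × (-0.599) = -9.943
GC term: 0.41 × 80 = 32.8; length term: −500/25 = −20
Tm = 81.5 + (-9.943) + 32.8 − 20 = 84.357 → 84.4°C

84.4°C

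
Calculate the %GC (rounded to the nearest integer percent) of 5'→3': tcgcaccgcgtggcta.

69%

Base counts: G=5, C=6, T=3, A=2
G+C = 5 + 6 = 11 out of 16 bases
%GC = 11/16 × 100 = 68.75% ≈ 69%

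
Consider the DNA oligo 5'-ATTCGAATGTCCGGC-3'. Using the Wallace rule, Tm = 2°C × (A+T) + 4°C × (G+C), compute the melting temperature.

46°C

Counting bases: C=4, G=4, A=3, T=4
AT pairs contribute 7, GC pairs contribute 8.
Tm = 2(7) + 4(8) = 14 + 32 = 46°C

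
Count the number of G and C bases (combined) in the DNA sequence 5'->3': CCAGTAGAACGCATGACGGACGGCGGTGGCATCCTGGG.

25

Counting bases: C=10, G=15, A=8, T=5
Total G or C: 15 + 10 = 25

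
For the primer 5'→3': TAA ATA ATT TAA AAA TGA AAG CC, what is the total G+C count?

Counting bases: C=2, G=2, A=13, T=6
G+C = 2 + 2 = 4

4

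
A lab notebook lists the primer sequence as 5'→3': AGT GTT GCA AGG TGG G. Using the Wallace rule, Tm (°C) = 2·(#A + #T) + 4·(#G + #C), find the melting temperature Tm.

50°C

G=8, T=4, A=3, C=1
So N_AT = 7 and N_GC = 9.
Tm = 4·9 + 2·7 = 36 + 14 = 50°C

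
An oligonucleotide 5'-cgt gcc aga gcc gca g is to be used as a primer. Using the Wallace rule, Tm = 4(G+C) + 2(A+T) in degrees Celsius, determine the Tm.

A=3, C=6, T=1, G=6
A+T = 4, G+C = 12
Tm = 2(4) + 4(12) = 8 + 48 = 56°C

56°C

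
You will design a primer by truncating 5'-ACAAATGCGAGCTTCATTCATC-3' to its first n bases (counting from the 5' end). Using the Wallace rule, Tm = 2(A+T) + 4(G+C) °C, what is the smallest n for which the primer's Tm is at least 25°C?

n = 9

First 8 bases: ACAAATGC → Tm = 22°C (< 25°C)
First 9 bases: ACAAATGCG → Tm = 26°C (≥ 25°C)
Since every base adds ≥2°C, Tm only increases with n, so the threshold is first crossed at n = 9.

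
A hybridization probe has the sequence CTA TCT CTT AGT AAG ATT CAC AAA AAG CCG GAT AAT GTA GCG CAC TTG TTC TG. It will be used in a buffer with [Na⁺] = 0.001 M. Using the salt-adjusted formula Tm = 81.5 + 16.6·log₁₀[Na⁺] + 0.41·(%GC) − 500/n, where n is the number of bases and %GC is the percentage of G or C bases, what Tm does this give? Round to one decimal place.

Length n = 53. Counting bases: A=16, T=16, C=11, G=10
G+C = 21, so %GC = 21/53 × 100 = 39.623%
Salt term: 16.6 × (-3) = -49.8
GC term: 0.41 × 39.623 = 16.245; length term: −500/53 = −9.434
Tm = 81.5 + (-49.8) + 16.245 − 9.434 = 38.511 → 38.5°C

38.5°C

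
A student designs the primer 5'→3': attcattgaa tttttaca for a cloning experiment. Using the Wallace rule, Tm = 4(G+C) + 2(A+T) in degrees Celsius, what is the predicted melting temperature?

C=2, G=1, T=9, A=6
A+T = 15, G+C = 3
Tm = 4·3 + 2·15 = 12 + 30 = 42°C

42°C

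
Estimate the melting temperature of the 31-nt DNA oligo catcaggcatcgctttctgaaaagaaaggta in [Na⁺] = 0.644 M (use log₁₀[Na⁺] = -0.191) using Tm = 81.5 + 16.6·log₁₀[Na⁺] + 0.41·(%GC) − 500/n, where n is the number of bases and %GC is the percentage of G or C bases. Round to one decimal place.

Length n = 31. Base counts: T=7, C=6, A=11, G=7
G+C = 13, so %GC = 13/31 × 100 = 41.935%
Salt term: 16.6 × (-0.191) = -3.171
GC term: 0.41 × 41.935 = 17.193; length term: −500/31 = −16.129
Tm = 81.5 + (-3.171) + 17.193 − 16.129 = 79.393 → 79.4°C

79.4°C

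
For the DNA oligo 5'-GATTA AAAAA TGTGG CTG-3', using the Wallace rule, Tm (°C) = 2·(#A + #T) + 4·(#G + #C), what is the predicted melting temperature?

48°C

Counting bases: C=1, G=5, T=5, A=7
So N_AT = 12 and N_GC = 6.
Tm = 4·6 + 2·12 = 24 + 24 = 48°C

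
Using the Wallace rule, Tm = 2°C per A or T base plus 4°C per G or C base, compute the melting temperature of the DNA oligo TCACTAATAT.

24°C

C=2, A=4, T=4, G=0
So N_AT = 8 and N_GC = 2.
Tm = 4·2 + 2·8 = 8 + 16 = 24°C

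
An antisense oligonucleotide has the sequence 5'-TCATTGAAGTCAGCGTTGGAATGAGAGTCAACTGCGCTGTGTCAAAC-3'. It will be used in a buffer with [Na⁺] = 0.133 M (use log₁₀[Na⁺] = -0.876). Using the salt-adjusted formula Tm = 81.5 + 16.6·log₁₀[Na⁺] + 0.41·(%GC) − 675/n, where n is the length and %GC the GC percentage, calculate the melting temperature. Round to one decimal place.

71.8°C

Length n = 47. Counting bases: G=13, A=13, C=9, T=12
G+C = 22, so %GC = 22/47 × 100 = 46.809%
Salt term: 16.6 × (-0.876) = -14.542
GC term: 0.41 × 46.809 = 19.192; length term: −675/47 = −14.362
Tm = 81.5 + (-14.542) + 19.192 − 14.362 = 71.788 → 71.8°C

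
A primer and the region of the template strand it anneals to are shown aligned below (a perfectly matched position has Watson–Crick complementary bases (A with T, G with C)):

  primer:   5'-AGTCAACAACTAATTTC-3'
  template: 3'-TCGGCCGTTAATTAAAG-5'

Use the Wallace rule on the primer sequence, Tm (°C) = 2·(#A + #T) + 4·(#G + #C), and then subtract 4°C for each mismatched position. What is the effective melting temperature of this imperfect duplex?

Primer base counts: A=7, T=5, G=1, C=4 → A+T=12, G+C=5
Perfect-match Tm = 2(12) + 4(5) = 24 + 20 = 44°C
Mismatches (positions where the bases are not complementary): 4 (at positions 3, 5, 6, 10)
Effective Tm = 44 − 4×4 = 44 − 16 = 28°C

28°C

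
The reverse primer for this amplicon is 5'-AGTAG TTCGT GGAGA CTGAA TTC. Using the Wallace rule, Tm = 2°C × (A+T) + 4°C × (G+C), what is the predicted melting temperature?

66°C

Scanning the sequence gives C=3, A=6, G=7, T=7.
So N_AT = 13 and N_GC = 10.
Tm = 4·10 + 2·13 = 40 + 26 = 66°C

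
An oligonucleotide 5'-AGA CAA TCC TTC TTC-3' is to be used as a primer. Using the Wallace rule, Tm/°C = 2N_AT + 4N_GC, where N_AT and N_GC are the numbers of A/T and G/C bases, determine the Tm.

42°C

Counting bases: C=5, A=4, T=5, G=1
A+T = 9, G+C = 6
Tm = 4·6 + 2·9 = 24 + 18 = 42°C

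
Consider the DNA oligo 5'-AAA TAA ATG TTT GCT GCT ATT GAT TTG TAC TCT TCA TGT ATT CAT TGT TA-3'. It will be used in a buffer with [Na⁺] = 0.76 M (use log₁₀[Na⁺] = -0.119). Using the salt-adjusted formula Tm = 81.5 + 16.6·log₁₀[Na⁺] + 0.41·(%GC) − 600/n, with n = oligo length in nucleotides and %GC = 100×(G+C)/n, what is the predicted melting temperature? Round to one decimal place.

78.2°C

Length n = 50. Scanning the sequence gives C=6, G=7, T=24, A=13.
G+C = 13, so %GC = 13/50 × 100 = 26%
Salt term: 16.6 × (-0.119) = -1.975
GC term: 0.41 × 26 = 10.66; length term: −600/50 = −12
Tm = 81.5 + (-1.975) + 10.66 − 12 = 78.185 → 78.2°C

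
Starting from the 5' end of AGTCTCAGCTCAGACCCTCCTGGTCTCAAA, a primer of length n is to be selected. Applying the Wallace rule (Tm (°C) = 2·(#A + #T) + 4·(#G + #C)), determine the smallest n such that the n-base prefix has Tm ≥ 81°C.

First 25 bases: AGTCTCAGCTCAGACCCTCCTGGTC → Tm = 80°C (< 81°C)
First 26 bases: AGTCTCAGCTCAGACCCTCCTGGTCT → Tm = 82°C (≥ 81°C)
Each additional base adds 2°C (A/T) or 4°C (G/C), so Tm is non-decreasing in n; n = 26 is the first length to reach 81°C.

n = 26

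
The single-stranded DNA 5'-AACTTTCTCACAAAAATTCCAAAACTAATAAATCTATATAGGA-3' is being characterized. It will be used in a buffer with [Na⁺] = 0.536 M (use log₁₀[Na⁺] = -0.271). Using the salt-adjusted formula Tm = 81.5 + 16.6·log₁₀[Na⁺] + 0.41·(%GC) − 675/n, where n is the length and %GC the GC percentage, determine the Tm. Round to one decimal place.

Length n = 43. T=12, G=2, C=8, A=21
G+C = 10, so %GC = 10/43 × 100 = 23.256%
Salt term: 16.6 × (-0.271) = -4.499
GC term: 0.41 × 23.256 = 9.535; length term: −675/43 = −15.698
Tm = 81.5 + (-4.499) + 9.535 − 15.698 = 70.838 → 70.8°C

70.8°C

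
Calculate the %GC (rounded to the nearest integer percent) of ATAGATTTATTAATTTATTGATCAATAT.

11%

A=11, G=2, C=1, T=14
G+C = 2 + 1 = 3 out of 28 bases
%GC = 3/28 × 100 = 10.71% ≈ 11%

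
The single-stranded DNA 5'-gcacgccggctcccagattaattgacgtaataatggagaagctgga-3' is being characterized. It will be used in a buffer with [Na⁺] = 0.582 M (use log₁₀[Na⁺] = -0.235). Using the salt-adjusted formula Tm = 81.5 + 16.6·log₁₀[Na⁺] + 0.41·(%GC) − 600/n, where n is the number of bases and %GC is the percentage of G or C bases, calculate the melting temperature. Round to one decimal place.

Length n = 46. C=10, A=14, T=9, G=13
G+C = 23, so %GC = 23/46 × 100 = 50%
Salt term: 16.6 × (-0.235) = -3.901
GC term: 0.41 × 50 = 20.5; length term: −600/46 = −13.043
Tm = 81.5 + (-3.901) + 20.5 − 13.043 = 85.056 → 85.1°C

85.1°C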